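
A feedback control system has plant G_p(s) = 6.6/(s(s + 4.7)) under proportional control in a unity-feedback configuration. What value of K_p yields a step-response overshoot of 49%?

From %OS = 100·exp(−πζ/√(1−ζ²)) = 49%, ζ = −ln(0.49)/√(π²+ln²(0.49)) = 0.2214.
Characteristic equation s² + 4.7s + 6.6K_p = 0 gives ζ = 4.7/(2√(6.6K_p)).
Setting ζ = 0.2214: √(6.6K_p) = 4.7/(2·0.2214) = 10.61, so K_p = 112.6/6.6 = 17.1.

K_p = 17.1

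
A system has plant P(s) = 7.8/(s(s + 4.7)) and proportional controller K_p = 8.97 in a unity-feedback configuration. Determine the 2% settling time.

From 1 + K_pP(s) = 0: s² + 4.7s + 69.97 = 0 ⇒ ω_n = 8.365, ζ = 0.2809.
2% settling time T_s ≈ 4/(ζω_n) = 4/2.35 = 1.7 s.

T_s ≈ 1.7 s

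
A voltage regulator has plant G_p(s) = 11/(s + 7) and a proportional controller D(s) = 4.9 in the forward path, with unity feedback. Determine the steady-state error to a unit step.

The loop is type 0. Static position error constant K_pos = D(0)·G_p(0) = 4.9·1.571 = 7.7.
Steady-state error to a unit step: e_ss = 1/(1+K_pos) = 1/8.7 = 0.115.

0.115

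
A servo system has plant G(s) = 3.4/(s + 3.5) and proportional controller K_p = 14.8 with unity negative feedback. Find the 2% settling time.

Closed-loop transfer function: T(s) = K_p·G(s)/(1 + K_p·G(s)) = 50.32/(s + 3.5 + 50.32) = 50.32/(s + 53.82).
Time constant τ = 1/53.82 = 0.01858 s, so the 2% settling time is about 4τ = 0.0743 s.

T_s ≈ 0.0743 s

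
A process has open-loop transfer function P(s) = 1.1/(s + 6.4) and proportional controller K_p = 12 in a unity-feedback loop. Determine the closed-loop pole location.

Closed-loop transfer function: T(s) = K_p·P(s)/(1 + K_p·P(s)) = 13.2/(s + 6.4 + 13.2) = 13.2/(s + 19.6).
The closed-loop pole is at s = −19.6.

s = -19.6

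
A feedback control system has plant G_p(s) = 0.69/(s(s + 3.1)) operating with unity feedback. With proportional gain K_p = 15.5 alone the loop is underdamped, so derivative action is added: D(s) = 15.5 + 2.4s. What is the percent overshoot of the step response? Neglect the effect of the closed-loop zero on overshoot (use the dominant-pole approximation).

3.59%

Forward path: (15.5 + 2.4s)·0.69/(s(s+3.1)). The closed-loop characteristic equation is s² + (3.1 + 0.69·2.4)s + 0.69·15.5 = 0.
That is s² + 4.756s + 10.69 = 0, so ω_n = 3.27 rad/s and ζ = 4.756/(2·3.27) = 0.7271.
%OS = 100·exp(−πζ/√(1−ζ²)) = 3.59%.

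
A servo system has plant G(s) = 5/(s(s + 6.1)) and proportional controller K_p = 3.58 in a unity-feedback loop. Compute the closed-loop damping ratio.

ζ = 0.721

With unity feedback the closed-loop characteristic equation is s² + 6.1s + 3.58·5 = s² + 6.1s + 17.9 = 0.
So ω_n² = 17.9 ⇒ ω_n = 4.231 rad/s, and ζ = 6.1/(2ω_n) = 0.721.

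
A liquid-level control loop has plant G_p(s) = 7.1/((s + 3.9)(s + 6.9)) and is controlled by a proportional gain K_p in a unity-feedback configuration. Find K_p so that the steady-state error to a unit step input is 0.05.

The loop is type 0, so e_ss(step) = 1/(1 + K_pos) with K_pos = K_p·G_p(0).
G_p(0) = 0.2638. Require 1/(1 + K_p·0.2638) = 0.05, so 1 + 0.2638·K_p = 20.
K_p = (20 − 1)/0.2638 = 72.

K_p = 72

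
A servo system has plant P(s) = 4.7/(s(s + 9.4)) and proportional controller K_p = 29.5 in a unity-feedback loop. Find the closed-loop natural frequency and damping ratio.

1 + K_p·P(s) = 0 gives s² + 9.4s + 138.7 = 0.
Matching s² + 2ζω_n s + ω_n²: ω_n = √138.7 = 11.77 rad/s and 2ζω_n = 9.4, so ζ = 9.4/(2·11.77) = 0.399.

ω_n = 11.8 rad/s, ζ = 0.399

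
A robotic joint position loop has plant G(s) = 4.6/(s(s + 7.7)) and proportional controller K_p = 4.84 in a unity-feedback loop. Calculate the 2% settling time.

T_s ≈ 1.04 s

The closed-loop denominator s² + 7.7s + 22.26 gives ω_n = √22.26 = 4.718 and ζ = 7.7/(2ω_n) = 0.8159.
2% settling time T_s ≈ 4/(ζω_n) = 4/3.85 = 1.04 s.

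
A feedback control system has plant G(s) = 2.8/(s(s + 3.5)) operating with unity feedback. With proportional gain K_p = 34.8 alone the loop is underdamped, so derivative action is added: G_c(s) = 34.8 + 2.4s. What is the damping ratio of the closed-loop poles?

ζ = 0.518

Forward path: (34.8 + 2.4s)·2.8/(s(s+3.5)). The closed-loop characteristic equation is s² + (3.5 + 2.8·2.4)s + 2.8·34.8 = 0.
That is s² + 10.22s + 97.44 = 0, so ω_n = 9.871 rad/s and ζ = 10.22/(2·9.871) = 0.5177.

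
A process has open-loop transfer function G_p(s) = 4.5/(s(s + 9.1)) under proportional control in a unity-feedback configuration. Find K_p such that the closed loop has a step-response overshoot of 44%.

From %OS = 100·exp(−πζ/√(1−ζ²)) = 44%, ζ = −ln(0.44)/√(π²+ln²(0.44)) = 0.2528.
Characteristic equation s² + 9.1s + 4.5K_p = 0 gives ζ = 9.1/(2√(4.5K_p)).
Setting ζ = 0.2528: √(4.5K_p) = 9.1/(2·0.2528) = 18, so K_p = 323.9/4.5 = 72.

K_p = 72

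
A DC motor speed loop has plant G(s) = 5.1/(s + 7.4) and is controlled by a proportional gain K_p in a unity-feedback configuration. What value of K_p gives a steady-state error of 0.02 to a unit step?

K_p = 71.1

Steady-state error for a unit step on this type-0 loop is 1/(1 + K_p·G(0)).
G(0) = 0.6892. Require 1/(1 + K_p·0.6892) = 0.02, so 1 + 0.6892·K_p = 50.
K_p = (50 − 1)/0.6892 = 71.1.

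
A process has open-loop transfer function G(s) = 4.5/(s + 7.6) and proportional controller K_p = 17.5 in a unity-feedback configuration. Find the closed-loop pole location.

Closed-loop transfer function: T(s) = K_p·G(s)/(1 + K_p·G(s)) = 78.75/(s + 7.6 + 78.75) = 78.75/(s + 86.35).
The closed-loop pole is at s = −86.35.

s = -86.35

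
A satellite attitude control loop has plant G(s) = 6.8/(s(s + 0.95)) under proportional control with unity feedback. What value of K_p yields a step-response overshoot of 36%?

K_p = 0.347

From %OS = 100·exp(−πζ/√(1−ζ²)) = 36%, ζ = −ln(0.36)/√(π²+ln²(0.36)) = 0.3093.
Characteristic equation s² + 0.95s + 6.8K_p = 0 gives ζ = 0.95/(2√(6.8K_p)).
Setting ζ = 0.3093: √(6.8K_p) = 0.95/(2·0.3093) = 1.536, so K_p = 2.359/6.8 = 0.347.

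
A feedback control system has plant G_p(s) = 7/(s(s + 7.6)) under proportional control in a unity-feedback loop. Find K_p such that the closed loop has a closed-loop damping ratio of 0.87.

Closed-loop characteristic equation: s² + 7.6s + K_p·7 = 0.
So ω_n = √(7K_p) and 2ζω_n = 7.6, giving ζ = 7.6/(2√(7K_p)).
Setting ζ = 0.87: √(7K_p) = 7.6/(2·0.87) = 4.368, so K_p = 19.08/7 = 2.73.

K_p = 2.73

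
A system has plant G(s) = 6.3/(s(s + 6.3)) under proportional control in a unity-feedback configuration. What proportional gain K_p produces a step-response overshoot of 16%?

From %OS = 100·exp(−πζ/√(1−ζ²)) = 16%, ζ = −ln(0.16)/√(π²+ln²(0.16)) = 0.5039.
Characteristic equation s² + 6.3s + 6.3K_p = 0 gives ζ = 6.3/(2√(6.3K_p)).
Setting ζ = 0.5039: √(6.3K_p) = 6.3/(2·0.5039) = 6.252, so K_p = 39.08/6.3 = 6.2.

K_p = 6.2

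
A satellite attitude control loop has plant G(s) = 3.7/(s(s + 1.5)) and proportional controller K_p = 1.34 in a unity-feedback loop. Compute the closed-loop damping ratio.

ζ = 0.337

With unity feedback the closed-loop characteristic equation is s² + 1.5s + 1.34·3.7 = s² + 1.5s + 4.958 = 0.
Matching s² + 2ζω_n s + ω_n²: ω_n = √4.958 = 2.227 rad/s and 2ζω_n = 1.5, so ζ = 1.5/(2·2.227) = 0.337.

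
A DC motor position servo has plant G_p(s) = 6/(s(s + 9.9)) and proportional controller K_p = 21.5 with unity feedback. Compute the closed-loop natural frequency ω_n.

1 + K_p·G_p(s) = 0 gives s² + 9.9s + 129 = 0.
Matching s² + 2ζω_n s + ω_n²: ω_n = √129 = 11.36 rad/s and 2ζω_n = 9.9, so ζ = 9.9/(2·11.36) = 0.436.

ω_n = 11.4 rad/s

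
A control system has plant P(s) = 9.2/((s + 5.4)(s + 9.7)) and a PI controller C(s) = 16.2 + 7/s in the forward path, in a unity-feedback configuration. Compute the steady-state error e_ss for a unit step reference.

0

The open loop C(s)P(s) has a pole at the origin (type 1), so the static position error constant is infinite and e_ss = 1/(1+∞) = 0.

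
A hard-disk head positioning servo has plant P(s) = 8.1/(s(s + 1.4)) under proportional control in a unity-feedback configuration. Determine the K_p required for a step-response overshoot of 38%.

From %OS = 100·exp(−πζ/√(1−ζ²)) = 38%, ζ = −ln(0.38)/√(π²+ln²(0.38)) = 0.2943.
Characteristic equation s² + 1.4s + 8.1K_p = 0 gives ζ = 1.4/(2√(8.1K_p)).
Setting ζ = 0.2943: √(8.1K_p) = 1.4/(2·0.2943) = 2.378, so K_p = 5.656/8.1 = 0.698.

K_p = 0.698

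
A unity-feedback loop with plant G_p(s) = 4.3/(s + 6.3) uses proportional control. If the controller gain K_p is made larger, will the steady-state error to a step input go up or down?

decrease

The position error constant K_pos = K_p·G_p(0) grows with K_p, and e_ss = 1/(1+K_pos) falls.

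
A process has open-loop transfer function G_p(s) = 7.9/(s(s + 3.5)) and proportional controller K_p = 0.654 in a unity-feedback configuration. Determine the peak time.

The closed-loop denominator s² + 3.5s + 5.167 gives ω_n = √5.167 = 2.273 and ζ = 3.5/(2ω_n) = 0.7699.
Damped frequency ω_d = ω_n√(1−ζ²) = 1.451 rad/s, so peak time T_p = π/ω_d = 2.17 s.

T_p = 2.17 s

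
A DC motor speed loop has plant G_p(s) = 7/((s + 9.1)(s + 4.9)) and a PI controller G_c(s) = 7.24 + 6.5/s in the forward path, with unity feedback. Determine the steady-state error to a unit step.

The open loop G_c(s)G_p(s) has a pole at the origin (type 1), so the static position error constant is infinite and e_ss = 1/(1+∞) = 0.

0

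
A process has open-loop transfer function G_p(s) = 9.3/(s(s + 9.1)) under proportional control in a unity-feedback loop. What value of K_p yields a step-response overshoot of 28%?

K_p = 15.8

From %OS = 100·exp(−πζ/√(1−ζ²)) = 28%, ζ = −ln(0.28)/√(π²+ln²(0.28)) = 0.3755.
Characteristic equation s² + 9.1s + 9.3K_p = 0 gives ζ = 9.1/(2√(9.3K_p)).
Setting ζ = 0.3755: √(9.3K_p) = 9.1/(2·0.3755) = 12.12, so K_p = 146.8/9.3 = 15.8.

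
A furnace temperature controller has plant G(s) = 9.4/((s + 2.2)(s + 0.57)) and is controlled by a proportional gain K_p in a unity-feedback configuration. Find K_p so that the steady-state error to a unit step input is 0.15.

K_p = 0.756

Steady-state error for a unit step on this type-0 loop is 1/(1 + K_p·G(0)).
G(0) = 7.496. Require 1/(1 + K_p·7.496) = 0.15, so 1 + 7.496·K_p = 6.667.
K_p = (6.667 − 1)/7.496 = 0.756.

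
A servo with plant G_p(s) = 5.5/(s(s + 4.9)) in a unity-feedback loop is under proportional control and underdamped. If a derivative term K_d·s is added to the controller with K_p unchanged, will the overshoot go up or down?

The derivative term adds K·K_d to the s-coefficient of the characteristic equation, raising 2ζω_n while ω_n is unchanged; ζ increases, so overshoot decreases.

decrease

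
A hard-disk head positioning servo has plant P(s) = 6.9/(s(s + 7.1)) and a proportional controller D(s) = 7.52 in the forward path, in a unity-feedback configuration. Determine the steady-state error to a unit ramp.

The loop has one pole at the origin (type 1). Velocity error constant K_v = lim_{s→0} s·D(s)P(s) = 7.52·6.9/7.1 = 7.308.
Steady-state error to a unit ramp: e_ss = 1/K_v = 0.137.

0.137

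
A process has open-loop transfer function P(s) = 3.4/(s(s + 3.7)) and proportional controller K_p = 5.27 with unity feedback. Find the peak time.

From 1 + K_pP(s) = 0: s² + 3.7s + 17.92 = 0 ⇒ ω_n = 4.233, ζ = 0.437.
Damped frequency ω_d = ω_n√(1−ζ²) = 3.807 rad/s, so peak time T_p = π/ω_d = 0.825 s.

T_p = 0.825 s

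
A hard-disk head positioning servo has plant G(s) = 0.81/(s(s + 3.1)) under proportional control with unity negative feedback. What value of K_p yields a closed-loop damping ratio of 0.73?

Closed-loop characteristic equation: s² + 3.1s + K_p·0.81 = 0.
So ω_n = √(0.81K_p) and 2ζω_n = 3.1, giving ζ = 3.1/(2√(0.81K_p)).
Setting ζ = 0.73: √(0.81K_p) = 3.1/(2·0.73) = 2.123, so K_p = 4.508/0.81 = 5.57.

K_p = 5.57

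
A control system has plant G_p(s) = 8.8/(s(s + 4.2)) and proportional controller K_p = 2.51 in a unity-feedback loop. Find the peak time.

Closed-loop characteristic equation: s² + 4.2s + 22.09 = 0, so ω_n = 4.7 rad/s and ζ = 4.2/(2·4.7) = 0.4468.
Damped frequency ω_d = ω_n√(1−ζ²) = 4.205 rad/s, so peak time T_p = π/ω_d = 0.747 s.

T_p = 0.747 s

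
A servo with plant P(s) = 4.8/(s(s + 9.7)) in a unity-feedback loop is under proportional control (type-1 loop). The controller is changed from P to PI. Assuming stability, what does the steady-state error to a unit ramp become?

The integrator raises the loop to type 2, so K_v → ∞ and e_ss to a ramp is zero.

0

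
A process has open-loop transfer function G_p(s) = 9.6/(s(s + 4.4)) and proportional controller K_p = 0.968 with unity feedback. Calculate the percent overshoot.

Closed-loop characteristic equation: s² + 4.4s + 9.293 = 0, so ω_n = 3.048 rad/s and ζ = 4.4/(2·3.048) = 0.7217.
%OS = 100·exp(−πζ/√(1−ζ²)) = 100·exp(−π·0.7217/√0.4792) = 3.78%.

3.78%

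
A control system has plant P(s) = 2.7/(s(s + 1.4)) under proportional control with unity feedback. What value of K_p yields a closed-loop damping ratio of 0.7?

K_p = 0.37

Closed-loop characteristic equation: s² + 1.4s + K_p·2.7 = 0.
So ω_n = √(2.7K_p) and 2ζω_n = 1.4, giving ζ = 1.4/(2√(2.7K_p)).
Setting ζ = 0.7: √(2.7K_p) = 1.4/(2·0.7) = 1, so K_p = 1/2.7 = 0.37.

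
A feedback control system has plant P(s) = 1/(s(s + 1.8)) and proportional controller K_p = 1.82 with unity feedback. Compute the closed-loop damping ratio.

With unity feedback the closed-loop characteristic equation is s² + 1.8s + 1.82·1 = s² + 1.8s + 1.82 = 0.
Matching s² + 2ζω_n s + ω_n²: ω_n = √1.82 = 1.349 rad/s and 2ζω_n = 1.8, so ζ = 1.8/(2·1.349) = 0.667.

ζ = 0.667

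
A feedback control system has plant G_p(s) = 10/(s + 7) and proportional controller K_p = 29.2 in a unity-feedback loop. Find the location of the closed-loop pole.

s = -299

Closed-loop transfer function: T(s) = K_p·G_p(s)/(1 + K_p·G_p(s)) = 292/(s + 7 + 292) = 292/(s + 299).
The closed-loop pole is at s = −299.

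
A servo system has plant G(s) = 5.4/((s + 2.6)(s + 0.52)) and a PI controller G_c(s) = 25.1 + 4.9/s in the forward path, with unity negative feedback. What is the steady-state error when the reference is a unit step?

The open loop G_c(s)G(s) has a pole at the origin (type 1), so the static position error constant is infinite and e_ss = 1/(1+∞) = 0.

0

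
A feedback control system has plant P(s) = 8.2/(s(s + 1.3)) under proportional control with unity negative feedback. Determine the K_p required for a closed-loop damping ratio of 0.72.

K_p = 0.0994

Closed-loop characteristic equation: s² + 1.3s + K_p·8.2 = 0.
So ω_n = √(8.2K_p) and 2ζω_n = 1.3, giving ζ = 1.3/(2√(8.2K_p)).
Setting ζ = 0.72: √(8.2K_p) = 1.3/(2·0.72) = 0.9028, so K_p = 0.815/8.2 = 0.0994.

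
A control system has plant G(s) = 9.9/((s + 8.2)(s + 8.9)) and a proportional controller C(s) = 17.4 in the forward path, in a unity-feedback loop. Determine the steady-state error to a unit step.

0.298

The loop is type 0. Static position error constant K_pos = C(0)·G(0) = 17.4·0.1357 = 2.36.
Steady-state error to a unit step: e_ss = 1/(1+K_pos) = 1/3.36 = 0.298.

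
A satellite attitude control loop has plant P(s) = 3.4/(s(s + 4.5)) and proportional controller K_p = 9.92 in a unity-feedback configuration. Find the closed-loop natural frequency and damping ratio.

ω_n = 5.81 rad/s, ζ = 0.387

With unity feedback the closed-loop characteristic equation is s² + 4.5s + 9.92·3.4 = s² + 4.5s + 33.73 = 0.
So ω_n² = 33.73 ⇒ ω_n = 5.808 rad/s, and ζ = 4.5/(2ω_n) = 0.387.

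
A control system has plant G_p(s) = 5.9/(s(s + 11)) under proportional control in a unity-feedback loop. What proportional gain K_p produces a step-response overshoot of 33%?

K_p = 46.3

From %OS = 100·exp(−πζ/√(1−ζ²)) = 33%, ζ = −ln(0.33)/√(π²+ln²(0.33)) = 0.3328.
Characteristic equation s² + 11s + 5.9K_p = 0 gives ζ = 11/(2√(5.9K_p)).
Setting ζ = 0.3328: √(5.9K_p) = 11/(2·0.3328) = 16.53, so K_p = 273.1/5.9 = 46.3.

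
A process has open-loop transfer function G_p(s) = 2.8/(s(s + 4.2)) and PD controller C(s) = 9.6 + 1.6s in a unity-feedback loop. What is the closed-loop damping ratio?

Forward path: (9.6 + 1.6s)·2.8/(s(s+4.2)). The closed-loop characteristic equation is s² + (4.2 + 2.8·1.6)s + 2.8·9.6 = 0.
That is s² + 8.68s + 26.88 = 0, so ω_n = 5.185 rad/s and ζ = 8.68/(2·5.185) = 0.8371.

ζ = 0.837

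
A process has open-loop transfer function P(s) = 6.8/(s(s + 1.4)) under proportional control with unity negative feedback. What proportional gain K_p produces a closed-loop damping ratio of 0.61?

Closed-loop characteristic equation: s² + 1.4s + K_p·6.8 = 0.
So ω_n = √(6.8K_p) and 2ζω_n = 1.4, giving ζ = 1.4/(2√(6.8K_p)).
Setting ζ = 0.61: √(6.8K_p) = 1.4/(2·0.61) = 1.148, so K_p = 1.317/6.8 = 0.194.

K_p = 0.194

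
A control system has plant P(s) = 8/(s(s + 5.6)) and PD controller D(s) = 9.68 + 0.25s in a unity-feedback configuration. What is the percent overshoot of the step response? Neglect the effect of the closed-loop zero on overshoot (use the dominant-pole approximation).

Forward path: (9.68 + 0.25s)·8/(s(s+5.6)). The closed-loop characteristic equation is s² + (5.6 + 8·0.25)s + 8·9.68 = 0.
That is s² + 7.6s + 77.44 = 0, so ω_n = 8.8 rad/s and ζ = 7.6/(2·8.8) = 0.4318.
%OS = 100·exp(−πζ/√(1−ζ²)) = 22.2%.

22.2%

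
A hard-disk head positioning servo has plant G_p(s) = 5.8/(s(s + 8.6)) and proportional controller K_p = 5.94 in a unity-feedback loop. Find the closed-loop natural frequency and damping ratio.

ω_n = 5.87 rad/s, ζ = 0.733

With unity feedback the closed-loop characteristic equation is s² + 8.6s + 5.94·5.8 = s² + 8.6s + 34.45 = 0.
So ω_n² = 34.45 ⇒ ω_n = 5.87 rad/s, and ζ = 8.6/(2ω_n) = 0.733.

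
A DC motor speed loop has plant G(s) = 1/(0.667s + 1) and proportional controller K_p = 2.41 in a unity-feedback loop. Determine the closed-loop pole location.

s = -5.112

Closed loop: T(s) = K_p·G/(1+K_p·G) = 2.41/(0.667s + 1 + 2.41), with pole at s = −(1 + 2.41)/0.667 = −5.112.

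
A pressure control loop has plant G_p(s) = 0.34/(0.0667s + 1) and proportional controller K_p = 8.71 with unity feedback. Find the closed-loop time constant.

τ = 0.0168 s

Closed loop: T(s) = K_p·G_p/(1+K_p·G_p) = 2.961/(0.0667s + 1 + 2.961), with pole at s = −(1 + 2.961)/0.0667 = −59.39.
Closed-loop time constant τ = 1/59.39 = 0.0168 s.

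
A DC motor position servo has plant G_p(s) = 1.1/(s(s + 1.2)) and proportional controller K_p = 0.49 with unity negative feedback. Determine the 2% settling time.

Closed-loop characteristic equation: s² + 1.2s + 0.539 = 0, so ω_n = 0.7342 rad/s and ζ = 1.2/(2·0.7342) = 0.8173.
2% settling time T_s ≈ 4/(ζω_n) = 4/0.6 = 6.67 s.

T_s ≈ 6.67 s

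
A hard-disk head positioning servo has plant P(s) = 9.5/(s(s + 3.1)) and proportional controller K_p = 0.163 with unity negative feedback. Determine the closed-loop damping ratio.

With unity feedback the closed-loop characteristic equation is s² + 3.1s + 0.163·9.5 = s² + 3.1s + 1.548 = 0.
Matching s² + 2ζω_n s + ω_n²: ω_n = √1.548 = 1.244 rad/s and 2ζω_n = 3.1, so ζ = 3.1/(2·1.244) = 1.25.

ζ = 1.25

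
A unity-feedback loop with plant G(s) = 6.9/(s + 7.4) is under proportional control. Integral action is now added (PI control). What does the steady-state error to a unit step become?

0

The integrator makes K_pos = lim_{s→0} C(s)G(s) infinite, so e_ss = 1/(1+K_pos) = 0.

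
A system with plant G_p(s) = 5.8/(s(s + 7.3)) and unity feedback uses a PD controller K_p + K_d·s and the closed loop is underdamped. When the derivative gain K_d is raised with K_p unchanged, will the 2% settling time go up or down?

decrease

Characteristic equation s² + (7.3 + 5.8K_d)s + 5.8K_p = 0: raising K_d increases ζω_n = (7.3+5.8K_d)/2 while the loop stays underdamped, so T_s ≈ 4/(ζω_n) decreases.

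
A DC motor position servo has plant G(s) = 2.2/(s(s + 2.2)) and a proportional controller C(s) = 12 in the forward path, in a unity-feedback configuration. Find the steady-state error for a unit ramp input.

The loop has one pole at the origin (type 1). Velocity error constant K_v = lim_{s→0} s·C(s)G(s) = 12·2.2/2.2 = 12.
Steady-state error to a unit ramp: e_ss = 1/K_v = 0.0833.

0.0833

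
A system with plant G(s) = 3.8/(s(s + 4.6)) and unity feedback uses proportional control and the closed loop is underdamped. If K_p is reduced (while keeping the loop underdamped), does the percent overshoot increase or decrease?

decrease

ζ = 4.6/(2√(3.8K_p)) rises as K_p falls; higher damping means less overshoot.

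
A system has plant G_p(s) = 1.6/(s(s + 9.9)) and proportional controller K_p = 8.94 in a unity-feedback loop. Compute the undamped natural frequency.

1 + K_p·G_p(s) = 0 gives s² + 9.9s + 14.3 = 0.
So ω_n² = 14.3 ⇒ ω_n = 3.782 rad/s, and ζ = 9.9/(2ω_n) = 1.31.

ω_n = 3.78 rad/s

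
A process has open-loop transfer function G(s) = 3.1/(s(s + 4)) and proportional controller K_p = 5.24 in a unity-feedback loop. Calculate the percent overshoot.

The closed-loop denominator s² + 4s + 16.24 gives ω_n = √16.24 = 4.03 and ζ = 4/(2ω_n) = 0.4962.
%OS = 100·exp(−πζ/√(1−ζ²)) = 100·exp(−π·0.4962/√0.7538) = 16.6%.

16.6%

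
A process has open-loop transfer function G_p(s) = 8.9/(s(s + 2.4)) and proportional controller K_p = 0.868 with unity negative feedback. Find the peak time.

T_p = 1.25 s

Closed-loop characteristic equation: s² + 2.4s + 7.725 = 0, so ω_n = 2.779 rad/s and ζ = 2.4/(2·2.779) = 0.4317.
Damped frequency ω_d = ω_n√(1−ζ²) = 2.507 rad/s, so peak time T_p = π/ω_d = 1.25 s.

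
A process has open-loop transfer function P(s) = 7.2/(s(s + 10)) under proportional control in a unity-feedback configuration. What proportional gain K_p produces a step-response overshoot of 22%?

K_p = 18.4

From %OS = 100·exp(−πζ/√(1−ζ²)) = 22%, ζ = −ln(0.22)/√(π²+ln²(0.22)) = 0.4342.
Characteristic equation s² + 10s + 7.2K_p = 0 gives ζ = 10/(2√(7.2K_p)).
Setting ζ = 0.4342: √(7.2K_p) = 10/(2·0.4342) = 11.52, so K_p = 132.6/7.2 = 18.4.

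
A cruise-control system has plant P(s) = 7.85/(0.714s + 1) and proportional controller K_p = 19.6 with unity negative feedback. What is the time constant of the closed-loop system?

Closed loop: T(s) = K_p·P/(1+K_p·P) = 153.9/(0.714s + 1 + 153.9), with pole at s = −(1 + 153.9)/0.714 = −216.9.
Closed-loop time constant τ = 1/216.9 = 0.00461 s.

τ = 0.00461 s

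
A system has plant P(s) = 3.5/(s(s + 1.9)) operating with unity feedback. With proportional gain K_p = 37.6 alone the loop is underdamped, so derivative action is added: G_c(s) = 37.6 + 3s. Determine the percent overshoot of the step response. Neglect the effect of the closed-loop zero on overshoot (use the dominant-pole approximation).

13.3%

Forward path: (37.6 + 3s)·3.5/(s(s+1.9)). The closed-loop characteristic equation is s² + (1.9 + 3.5·3)s + 3.5·37.6 = 0.
That is s² + 12.4s + 131.6 = 0, so ω_n = 11.47 rad/s and ζ = 12.4/(2·11.47) = 0.5405.
%OS = 100·exp(−πζ/√(1−ζ²)) = 13.3%.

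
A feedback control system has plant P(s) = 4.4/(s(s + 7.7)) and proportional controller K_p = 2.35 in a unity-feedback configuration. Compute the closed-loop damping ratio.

ζ = 1.2

The closed-loop denominator is s(s+7.7) + 2.35·4.4 = s² + 7.7s + 10.34.
Matching s² + 2ζω_n s + ω_n²: ω_n = √10.34 = 3.216 rad/s and 2ζω_n = 7.7, so ζ = 7.7/(2·3.216) = 1.2.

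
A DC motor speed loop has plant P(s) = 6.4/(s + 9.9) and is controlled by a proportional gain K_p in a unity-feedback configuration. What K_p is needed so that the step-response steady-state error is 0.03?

For a type-0 loop with proportional control, e_ss = 1/(1 + K_p·P(0)).
P(0) = 0.6465. Require 1/(1 + K_p·0.6465) = 0.03, so 1 + 0.6465·K_p = 33.33.
K_p = (33.33 − 1)/0.6465 = 50.

K_p = 50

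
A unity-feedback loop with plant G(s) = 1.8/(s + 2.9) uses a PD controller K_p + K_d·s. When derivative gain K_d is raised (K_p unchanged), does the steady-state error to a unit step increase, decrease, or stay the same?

At s = 0 the derivative term contributes nothing: C(0) = K_p regardless of K_d, so K_pos = K_p·G(0) and e_ss are unchanged.

unchanged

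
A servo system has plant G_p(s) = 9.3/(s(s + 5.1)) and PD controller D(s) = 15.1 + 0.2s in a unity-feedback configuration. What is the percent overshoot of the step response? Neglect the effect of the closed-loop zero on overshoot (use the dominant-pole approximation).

Forward path: (15.1 + 0.2s)·9.3/(s(s+5.1)). The closed-loop characteristic equation is s² + (5.1 + 9.3·0.2)s + 9.3·15.1 = 0.
That is s² + 6.96s + 140.4 = 0, so ω_n = 11.85 rad/s and ζ = 6.96/(2·11.85) = 0.2937.
%OS = 100·exp(−πζ/√(1−ζ²)) = 38.1%.

38.1%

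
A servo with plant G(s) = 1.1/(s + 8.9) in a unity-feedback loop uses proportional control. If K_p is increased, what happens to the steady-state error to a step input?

The position error constant K_pos = K_p·G(0) grows with K_p, and e_ss = 1/(1+K_pos) falls.

decrease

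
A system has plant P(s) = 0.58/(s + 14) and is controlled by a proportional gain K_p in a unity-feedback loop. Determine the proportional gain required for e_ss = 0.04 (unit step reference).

The loop is type 0, so e_ss(step) = 1/(1 + K_pos) with K_pos = K_p·P(0).
P(0) = 0.04143. Require 1/(1 + K_p·0.04143) = 0.04, so 1 + 0.04143·K_p = 25.
K_p = (25 − 1)/0.04143 = 579.

K_p = 579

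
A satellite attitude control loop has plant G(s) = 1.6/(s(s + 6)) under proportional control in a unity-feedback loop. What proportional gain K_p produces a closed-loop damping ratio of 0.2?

K_p = 141

Closed-loop characteristic equation: s² + 6s + K_p·1.6 = 0.
So ω_n = √(1.6K_p) and 2ζω_n = 6, giving ζ = 6/(2√(1.6K_p)).
Setting ζ = 0.2: √(1.6K_p) = 6/(2·0.2) = 15, so K_p = 225/1.6 = 141.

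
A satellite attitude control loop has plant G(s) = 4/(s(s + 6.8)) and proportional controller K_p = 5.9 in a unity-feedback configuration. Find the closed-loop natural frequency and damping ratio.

ω_n = 4.86 rad/s, ζ = 0.7

1 + K_p·G(s) = 0 gives s² + 6.8s + 23.6 = 0.
Matching s² + 2ζω_n s + ω_n²: ω_n = √23.6 = 4.858 rad/s and 2ζω_n = 6.8, so ζ = 6.8/(2·4.858) = 0.7.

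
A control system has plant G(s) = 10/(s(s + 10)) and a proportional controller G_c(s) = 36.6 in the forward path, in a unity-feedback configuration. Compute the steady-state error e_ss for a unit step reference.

The open loop G_c(s)G(s) has a pole at the origin (type 1), so the static position error constant is infinite and e_ss = 1/(1+∞) = 0.

0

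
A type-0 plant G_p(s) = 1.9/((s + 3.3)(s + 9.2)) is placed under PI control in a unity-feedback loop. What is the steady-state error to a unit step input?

0

The PI controller's integrator makes the forward path type 1, so e_ss to a step is zero.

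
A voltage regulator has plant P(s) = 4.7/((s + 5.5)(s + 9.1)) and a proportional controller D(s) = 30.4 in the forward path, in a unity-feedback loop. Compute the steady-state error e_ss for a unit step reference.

The loop is type 0. Static position error constant K_pos = D(0)·P(0) = 30.4·0.09391 = 2.855.
Steady-state error to a unit step: e_ss = 1/(1+K_pos) = 1/3.855 = 0.259.

0.259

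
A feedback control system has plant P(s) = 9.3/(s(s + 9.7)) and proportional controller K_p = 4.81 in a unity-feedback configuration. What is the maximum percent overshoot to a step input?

From 1 + K_pP(s) = 0: s² + 9.7s + 44.73 = 0 ⇒ ω_n = 6.688, ζ = 0.7251.
%OS = 100·exp(−πζ/√(1−ζ²)) = 100·exp(−π·0.7251/√0.4742) = 3.66%.

3.66%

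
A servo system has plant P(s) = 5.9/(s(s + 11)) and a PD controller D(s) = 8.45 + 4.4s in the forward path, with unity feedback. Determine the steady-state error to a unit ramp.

The loop has one pole at the origin (type 1). Velocity error constant K_v = lim_{s→0} s·D(s)P(s) = 8.45·5.9/11 = 4.532.
Steady-state error to a unit ramp: e_ss = 1/K_v = 0.221.

0.221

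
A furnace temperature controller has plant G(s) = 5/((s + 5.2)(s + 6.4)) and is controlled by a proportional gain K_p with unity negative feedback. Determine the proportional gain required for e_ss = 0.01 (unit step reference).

For a type-0 loop with proportional control, e_ss = 1/(1 + K_p·G(0)).
G(0) = 0.1502. Require 1/(1 + K_p·0.1502) = 0.01, so 1 + 0.1502·K_p = 100.
K_p = (100 − 1)/0.1502 = 659.

K_p = 659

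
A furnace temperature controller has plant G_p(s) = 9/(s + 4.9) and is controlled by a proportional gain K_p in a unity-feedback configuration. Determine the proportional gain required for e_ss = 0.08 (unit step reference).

The loop is type 0, so e_ss(step) = 1/(1 + K_pos) with K_pos = K_p·G_p(0).
G_p(0) = 1.837. Require 1/(1 + K_p·1.837) = 0.08, so 1 + 1.837·K_p = 12.5.
K_p = (12.5 − 1)/1.837 = 6.26.

K_p = 6.26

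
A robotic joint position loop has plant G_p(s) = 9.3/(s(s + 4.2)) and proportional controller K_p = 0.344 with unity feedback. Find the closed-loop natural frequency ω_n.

With unity feedback the closed-loop characteristic equation is s² + 4.2s + 0.344·9.3 = s² + 4.2s + 3.199 = 0.
So ω_n² = 3.199 ⇒ ω_n = 1.789 rad/s, and ζ = 4.2/(2ω_n) = 1.17.

ω_n = 1.79 rad/s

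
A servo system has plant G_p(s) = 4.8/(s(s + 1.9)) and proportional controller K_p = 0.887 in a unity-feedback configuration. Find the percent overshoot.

From 1 + K_pG_p(s) = 0: s² + 1.9s + 4.258 = 0 ⇒ ω_n = 2.063, ζ = 0.4604.
%OS = 100·exp(−πζ/√(1−ζ²)) = 100·exp(−π·0.4604/√0.788) = 19.6%.

19.6%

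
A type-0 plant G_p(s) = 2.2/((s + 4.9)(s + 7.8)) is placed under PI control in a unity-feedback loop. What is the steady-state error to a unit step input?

0

The PI controller's integrator makes the forward path type 1, so e_ss to a step is zero.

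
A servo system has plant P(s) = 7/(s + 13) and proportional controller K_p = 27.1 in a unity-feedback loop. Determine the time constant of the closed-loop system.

τ = 0.00493 s

Closed-loop transfer function: T(s) = K_p·P(s)/(1 + K_p·P(s)) = 189.7/(s + 13 + 189.7) = 189.7/(s + 202.7).
Time constant τ = 1/202.7 = 0.00493 s.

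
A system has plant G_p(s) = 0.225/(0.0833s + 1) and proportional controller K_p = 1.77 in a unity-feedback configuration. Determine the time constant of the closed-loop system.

τ = 0.0596 s

Closed loop: T(s) = K_p·G_p/(1+K_p·G_p) = 0.3982/(0.0833s + 1 + 0.3982), with pole at s = −(1 + 0.3982)/0.0833 = −16.79.
Closed-loop time constant τ = 1/16.79 = 0.0596 s.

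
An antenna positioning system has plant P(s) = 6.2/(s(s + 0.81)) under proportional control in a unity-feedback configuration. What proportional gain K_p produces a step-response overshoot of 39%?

K_p = 0.321

From %OS = 100·exp(−πζ/√(1−ζ²)) = 39%, ζ = −ln(0.39)/√(π²+ln²(0.39)) = 0.2871.
Characteristic equation s² + 0.81s + 6.2K_p = 0 gives ζ = 0.81/(2√(6.2K_p)).
Setting ζ = 0.2871: √(6.2K_p) = 0.81/(2·0.2871) = 1.411, so K_p = 1.99/6.2 = 0.321.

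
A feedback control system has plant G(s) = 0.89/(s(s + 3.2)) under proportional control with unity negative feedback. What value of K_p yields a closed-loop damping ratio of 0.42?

Closed-loop characteristic equation: s² + 3.2s + K_p·0.89 = 0.
So ω_n = √(0.89K_p) and 2ζω_n = 3.2, giving ζ = 3.2/(2√(0.89K_p)).
Setting ζ = 0.42: √(0.89K_p) = 3.2/(2·0.42) = 3.81, so K_p = 14.51/0.89 = 16.3.

K_p = 16.3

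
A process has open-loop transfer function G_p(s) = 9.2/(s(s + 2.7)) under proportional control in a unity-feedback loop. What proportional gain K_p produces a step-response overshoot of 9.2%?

K_p = 0.542

From %OS = 100·exp(−πζ/√(1−ζ²)) = 9.2%, ζ = −ln(0.092)/√(π²+ln²(0.092)) = 0.6048.
Characteristic equation s² + 2.7s + 9.2K_p = 0 gives ζ = 2.7/(2√(9.2K_p)).
Setting ζ = 0.6048: √(9.2K_p) = 2.7/(2·0.6048) = 2.232, so K_p = 4.982/9.2 = 0.542.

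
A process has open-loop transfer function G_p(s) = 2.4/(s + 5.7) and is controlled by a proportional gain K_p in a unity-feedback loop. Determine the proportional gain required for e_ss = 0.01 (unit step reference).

K_p = 235

Steady-state error for a unit step on this type-0 loop is 1/(1 + K_p·G_p(0)).
G_p(0) = 0.4211. Require 1/(1 + K_p·0.4211) = 0.01, so 1 + 0.4211·K_p = 100.
K_p = (100 − 1)/0.4211 = 235.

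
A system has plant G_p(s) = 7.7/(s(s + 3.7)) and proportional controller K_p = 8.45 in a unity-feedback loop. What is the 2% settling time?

The closed-loop denominator s² + 3.7s + 65.06 gives ω_n = √65.06 = 8.066 and ζ = 3.7/(2ω_n) = 0.2293.
2% settling time T_s ≈ 4/(ζω_n) = 4/1.85 = 2.16 s.

T_s ≈ 2.16 s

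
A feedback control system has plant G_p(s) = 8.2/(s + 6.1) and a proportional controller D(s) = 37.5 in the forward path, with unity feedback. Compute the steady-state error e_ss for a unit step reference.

The loop is type 0. Static position error constant K_pos = D(0)·G_p(0) = 37.5·1.344 = 50.41.
Steady-state error to a unit step: e_ss = 1/(1+K_pos) = 1/51.41 = 0.0195.

0.0195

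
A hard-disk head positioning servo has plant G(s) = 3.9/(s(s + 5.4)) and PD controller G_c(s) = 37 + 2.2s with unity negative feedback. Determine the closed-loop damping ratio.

ζ = 0.582

Forward path: (37 + 2.2s)·3.9/(s(s+5.4)). The closed-loop characteristic equation is s² + (5.4 + 3.9·2.2)s + 3.9·37 = 0.
That is s² + 13.98s + 144.3 = 0, so ω_n = 12.01 rad/s and ζ = 13.98/(2·12.01) = 0.5819.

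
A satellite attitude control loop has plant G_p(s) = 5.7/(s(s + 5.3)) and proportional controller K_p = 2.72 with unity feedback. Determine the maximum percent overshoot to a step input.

5.73%

The closed-loop denominator s² + 5.3s + 15.5 gives ω_n = √15.5 = 3.938 and ζ = 5.3/(2ω_n) = 0.673.
%OS = 100·exp(−πζ/√(1−ζ²)) = 100·exp(−π·0.673/√0.5471) = 5.73%.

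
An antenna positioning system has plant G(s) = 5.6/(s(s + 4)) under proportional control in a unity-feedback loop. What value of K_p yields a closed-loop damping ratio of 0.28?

K_p = 9.11

Closed-loop characteristic equation: s² + 4s + K_p·5.6 = 0.
So ω_n = √(5.6K_p) and 2ζω_n = 4, giving ζ = 4/(2√(5.6K_p)).
Setting ζ = 0.28: √(5.6K_p) = 4/(2·0.28) = 7.143, so K_p = 51.02/5.6 = 9.11.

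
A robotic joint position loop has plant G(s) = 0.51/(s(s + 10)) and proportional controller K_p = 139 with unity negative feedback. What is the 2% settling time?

Closed-loop characteristic equation: s² + 10s + 70.89 = 0, so ω_n = 8.42 rad/s and ζ = 10/(2·8.42) = 0.5939.
2% settling time T_s ≈ 4/(ζω_n) = 4/5 = 0.8 s.

T_s ≈ 0.8 s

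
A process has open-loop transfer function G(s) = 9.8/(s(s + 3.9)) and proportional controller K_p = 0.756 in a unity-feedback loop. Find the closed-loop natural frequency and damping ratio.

ω_n = 2.72 rad/s, ζ = 0.716

1 + K_p·G(s) = 0 gives s² + 3.9s + 7.409 = 0.
So ω_n² = 7.409 ⇒ ω_n = 2.722 rad/s, and ζ = 3.9/(2ω_n) = 0.716.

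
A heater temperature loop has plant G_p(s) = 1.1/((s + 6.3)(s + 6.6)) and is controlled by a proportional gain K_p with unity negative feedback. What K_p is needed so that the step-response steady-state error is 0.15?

K_p = 214

For a type-0 loop with proportional control, e_ss = 1/(1 + K_p·G_p(0)).
G_p(0) = 0.02646. Require 1/(1 + K_p·0.02646) = 0.15, so 1 + 0.02646·K_p = 6.667.
K_p = (6.667 − 1)/0.02646 = 214.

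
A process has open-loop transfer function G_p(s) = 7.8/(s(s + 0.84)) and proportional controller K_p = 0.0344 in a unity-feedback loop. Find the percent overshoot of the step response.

The closed-loop denominator s² + 0.84s + 0.2683 gives ω_n = √0.2683 = 0.518 and ζ = 0.84/(2ω_n) = 0.8108.
%OS = 100·exp(−πζ/√(1−ζ²)) = 100·exp(−π·0.8108/√0.3426) = 1.29%.

1.29%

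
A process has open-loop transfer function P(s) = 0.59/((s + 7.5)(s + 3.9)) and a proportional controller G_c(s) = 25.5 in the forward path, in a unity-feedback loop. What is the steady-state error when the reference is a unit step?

0.66

The loop is type 0. Static position error constant K_pos = G_c(0)·P(0) = 25.5·0.02017 = 0.5144.
Steady-state error to a unit step: e_ss = 1/(1+K_pos) = 1/1.514 = 0.66.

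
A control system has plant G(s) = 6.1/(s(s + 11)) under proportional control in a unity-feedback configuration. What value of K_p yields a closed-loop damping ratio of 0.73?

Closed-loop characteristic equation: s² + 11s + K_p·6.1 = 0.
So ω_n = √(6.1K_p) and 2ζω_n = 11, giving ζ = 11/(2√(6.1K_p)).
Setting ζ = 0.73: √(6.1K_p) = 11/(2·0.73) = 7.534, so K_p = 56.76/6.1 = 9.31.

K_p = 9.31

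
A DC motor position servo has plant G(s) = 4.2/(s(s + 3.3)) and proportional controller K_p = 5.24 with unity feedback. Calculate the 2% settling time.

T_s ≈ 2.42 s

The closed-loop denominator s² + 3.3s + 22.01 gives ω_n = √22.01 = 4.691 and ζ = 3.3/(2ω_n) = 0.3517.
2% settling time T_s ≈ 4/(ζω_n) = 4/1.65 = 2.42 s.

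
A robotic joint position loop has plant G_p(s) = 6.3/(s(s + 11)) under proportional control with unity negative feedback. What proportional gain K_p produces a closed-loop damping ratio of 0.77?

Closed-loop characteristic equation: s² + 11s + K_p·6.3 = 0.
So ω_n = √(6.3K_p) and 2ζω_n = 11, giving ζ = 11/(2√(6.3K_p)).
Setting ζ = 0.77: √(6.3K_p) = 11/(2·0.77) = 7.143, so K_p = 51.02/6.3 = 8.1.

K_p = 8.1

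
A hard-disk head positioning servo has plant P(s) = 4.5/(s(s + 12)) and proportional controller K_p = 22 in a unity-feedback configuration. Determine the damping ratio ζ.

ζ = 0.603

The closed-loop denominator is s(s+12) + 22·4.5 = s² + 12s + 99.
Matching s² + 2ζω_n s + ω_n²: ω_n = √99 = 9.95 rad/s and 2ζω_n = 12, so ζ = 12/(2·9.95) = 0.603.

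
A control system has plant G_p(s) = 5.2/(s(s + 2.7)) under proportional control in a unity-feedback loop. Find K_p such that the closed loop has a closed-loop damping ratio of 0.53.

Closed-loop characteristic equation: s² + 2.7s + K_p·5.2 = 0.
So ω_n = √(5.2K_p) and 2ζω_n = 2.7, giving ζ = 2.7/(2√(5.2K_p)).
Setting ζ = 0.53: √(5.2K_p) = 2.7/(2·0.53) = 2.547, so K_p = 6.488/5.2 = 1.25.

K_p = 1.25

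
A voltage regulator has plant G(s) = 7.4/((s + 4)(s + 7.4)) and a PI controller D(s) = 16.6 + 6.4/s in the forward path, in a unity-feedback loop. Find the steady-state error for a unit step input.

0

The open loop D(s)G(s) has a pole at the origin (type 1), so the static position error constant is infinite and e_ss = 1/(1+∞) = 0.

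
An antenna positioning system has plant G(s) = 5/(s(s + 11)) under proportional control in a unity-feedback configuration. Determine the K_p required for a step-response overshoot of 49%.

K_p = 123

From %OS = 100·exp(−πζ/√(1−ζ²)) = 49%, ζ = −ln(0.49)/√(π²+ln²(0.49)) = 0.2214.
Characteristic equation s² + 11s + 5K_p = 0 gives ζ = 11/(2√(5K_p)).
Setting ζ = 0.2214: √(5K_p) = 11/(2·0.2214) = 24.84, so K_p = 617/5 = 123.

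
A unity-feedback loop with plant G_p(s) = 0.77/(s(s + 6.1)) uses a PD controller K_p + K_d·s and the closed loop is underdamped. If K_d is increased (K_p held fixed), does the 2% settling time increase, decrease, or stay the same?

decrease

Characteristic equation s² + (6.1 + 0.77K_d)s + 0.77K_p = 0: raising K_d increases ζω_n = (6.1+0.77K_d)/2 while the loop stays underdamped, so T_s ≈ 4/(ζω_n) decreases.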